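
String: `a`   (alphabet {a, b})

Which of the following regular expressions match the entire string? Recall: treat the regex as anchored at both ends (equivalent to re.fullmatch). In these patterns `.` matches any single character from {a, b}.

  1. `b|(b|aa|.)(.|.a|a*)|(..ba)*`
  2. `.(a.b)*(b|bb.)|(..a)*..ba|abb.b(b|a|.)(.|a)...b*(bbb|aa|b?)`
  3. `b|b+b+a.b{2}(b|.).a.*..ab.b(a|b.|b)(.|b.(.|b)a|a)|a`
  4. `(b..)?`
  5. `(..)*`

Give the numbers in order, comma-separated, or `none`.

1, 3

1 → match
2 → no match
3 → match
4 → no match
5 → no match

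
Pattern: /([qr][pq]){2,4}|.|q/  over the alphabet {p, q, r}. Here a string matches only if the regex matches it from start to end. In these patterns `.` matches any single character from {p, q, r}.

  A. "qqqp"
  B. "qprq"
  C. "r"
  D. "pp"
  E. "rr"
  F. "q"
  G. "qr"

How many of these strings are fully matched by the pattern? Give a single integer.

4

A. "qqqp" → match
B. "qprq" → match
C. "r" → match
D. "pp" → no match
E. "rr" → no match
F. "q" → match
G. "qr" → no match
Total matched: 4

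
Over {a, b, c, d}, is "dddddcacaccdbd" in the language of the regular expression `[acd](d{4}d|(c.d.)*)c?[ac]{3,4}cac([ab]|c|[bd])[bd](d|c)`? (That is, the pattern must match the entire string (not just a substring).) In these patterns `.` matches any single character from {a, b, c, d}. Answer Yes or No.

No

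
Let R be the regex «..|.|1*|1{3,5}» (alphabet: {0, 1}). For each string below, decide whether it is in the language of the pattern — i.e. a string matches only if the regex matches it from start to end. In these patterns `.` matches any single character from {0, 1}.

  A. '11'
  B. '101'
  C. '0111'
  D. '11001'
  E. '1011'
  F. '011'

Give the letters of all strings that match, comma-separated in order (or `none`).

A → match
B → no match
C → no match
D → no match
E → no match
F → no match

A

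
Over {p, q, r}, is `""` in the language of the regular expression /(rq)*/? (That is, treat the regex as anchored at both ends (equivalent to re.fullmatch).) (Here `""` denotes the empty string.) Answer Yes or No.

Yes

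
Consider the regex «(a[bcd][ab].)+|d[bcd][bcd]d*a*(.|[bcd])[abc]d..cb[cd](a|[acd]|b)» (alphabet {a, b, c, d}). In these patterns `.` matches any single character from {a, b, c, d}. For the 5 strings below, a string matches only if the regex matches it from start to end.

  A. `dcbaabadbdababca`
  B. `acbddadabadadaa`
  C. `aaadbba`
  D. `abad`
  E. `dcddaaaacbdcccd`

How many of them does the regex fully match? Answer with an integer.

A → no match
B → no match
C → no match
D → match
E → no match
Total matched: 1

1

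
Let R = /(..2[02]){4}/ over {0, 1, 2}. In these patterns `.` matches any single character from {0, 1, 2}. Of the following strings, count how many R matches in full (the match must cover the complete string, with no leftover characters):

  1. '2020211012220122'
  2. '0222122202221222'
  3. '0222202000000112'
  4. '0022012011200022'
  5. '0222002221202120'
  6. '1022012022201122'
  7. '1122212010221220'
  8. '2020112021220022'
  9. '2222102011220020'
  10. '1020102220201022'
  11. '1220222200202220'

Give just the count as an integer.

9

1 → no match
2 → match
3 → no match
4 → match
5 → match
6 → match
7 → match
8 → match
9 → match
10 → match
11 → match
Total matched: 9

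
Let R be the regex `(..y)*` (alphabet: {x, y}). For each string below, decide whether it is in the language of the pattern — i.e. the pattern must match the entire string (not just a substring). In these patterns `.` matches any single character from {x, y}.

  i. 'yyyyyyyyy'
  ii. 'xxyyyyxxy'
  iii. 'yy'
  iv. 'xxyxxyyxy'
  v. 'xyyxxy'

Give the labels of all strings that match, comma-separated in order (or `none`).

i → match
ii → match
iii → no match
iv → match
v → match

i, ii, iv, v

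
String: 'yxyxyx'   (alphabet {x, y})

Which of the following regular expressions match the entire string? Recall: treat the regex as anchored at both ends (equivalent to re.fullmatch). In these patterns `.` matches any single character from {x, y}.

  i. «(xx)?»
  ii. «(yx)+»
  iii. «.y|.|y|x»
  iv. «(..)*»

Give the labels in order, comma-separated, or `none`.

ii, iv

i → no match
ii → match
iii → no match
iv → match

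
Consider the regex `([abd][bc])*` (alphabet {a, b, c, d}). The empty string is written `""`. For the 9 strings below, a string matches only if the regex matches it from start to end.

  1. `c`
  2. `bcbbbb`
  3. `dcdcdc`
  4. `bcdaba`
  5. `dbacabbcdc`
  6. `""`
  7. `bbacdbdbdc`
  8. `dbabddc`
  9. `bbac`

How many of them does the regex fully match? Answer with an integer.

1 → no match
2 → match
3 → match
4 → no match
5 → match
6 → match
7 → match
8 → no match
9 → match
Total matched: 6

6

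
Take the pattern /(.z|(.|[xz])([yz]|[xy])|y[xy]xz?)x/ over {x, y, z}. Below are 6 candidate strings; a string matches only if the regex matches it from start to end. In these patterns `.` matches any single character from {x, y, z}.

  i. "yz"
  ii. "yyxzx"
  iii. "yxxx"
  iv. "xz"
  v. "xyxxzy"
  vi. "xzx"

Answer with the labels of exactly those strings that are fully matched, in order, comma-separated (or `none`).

ii, iii, vi

i → no match — must end with "x"
ii → match
iii → match
iv → no match — must end with "x"
v → no match — must end with "x"
vi → match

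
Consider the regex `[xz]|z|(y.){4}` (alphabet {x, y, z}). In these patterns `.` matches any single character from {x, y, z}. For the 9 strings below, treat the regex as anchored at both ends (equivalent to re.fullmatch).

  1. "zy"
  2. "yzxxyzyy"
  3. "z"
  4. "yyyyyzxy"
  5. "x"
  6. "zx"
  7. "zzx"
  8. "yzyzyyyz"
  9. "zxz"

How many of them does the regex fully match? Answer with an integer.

3

1. "zy" → no match
2. "yzxxyzyy" → no match
3. "z" → match
4. "yyyyyzxy" → no match
5. "x" → match
6. "zx" → no match
7. "zzx" → no match
8. "yzyzyyyz" → match
9. "zxz" → no match
Total matched: 3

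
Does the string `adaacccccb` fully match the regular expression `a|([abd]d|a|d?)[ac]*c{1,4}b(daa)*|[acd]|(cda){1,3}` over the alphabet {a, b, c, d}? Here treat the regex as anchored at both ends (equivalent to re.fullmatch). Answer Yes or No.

Yes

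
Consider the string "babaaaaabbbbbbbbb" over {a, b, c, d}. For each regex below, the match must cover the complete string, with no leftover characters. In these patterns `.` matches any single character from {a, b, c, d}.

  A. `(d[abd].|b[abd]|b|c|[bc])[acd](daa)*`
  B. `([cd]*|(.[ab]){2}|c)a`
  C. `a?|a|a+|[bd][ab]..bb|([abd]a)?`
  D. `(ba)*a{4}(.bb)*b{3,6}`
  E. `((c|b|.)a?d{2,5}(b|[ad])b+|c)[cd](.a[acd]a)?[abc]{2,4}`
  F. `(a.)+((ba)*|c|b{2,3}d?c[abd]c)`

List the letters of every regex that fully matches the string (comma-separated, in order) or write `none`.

A → no match
B → no match — must end with "a"
C → no match
D → match
E → no match
F → no match — must start with "a"

D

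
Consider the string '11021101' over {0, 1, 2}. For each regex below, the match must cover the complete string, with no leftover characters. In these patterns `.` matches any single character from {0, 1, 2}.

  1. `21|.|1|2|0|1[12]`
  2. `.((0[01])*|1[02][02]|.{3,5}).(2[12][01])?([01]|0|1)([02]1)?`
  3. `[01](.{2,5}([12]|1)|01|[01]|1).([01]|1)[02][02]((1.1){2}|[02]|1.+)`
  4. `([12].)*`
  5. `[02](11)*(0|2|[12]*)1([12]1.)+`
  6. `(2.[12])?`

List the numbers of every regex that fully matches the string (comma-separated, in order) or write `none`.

1 → no match
2 → match
3 → no match
4 → no match
5 → no match
6 → no match

2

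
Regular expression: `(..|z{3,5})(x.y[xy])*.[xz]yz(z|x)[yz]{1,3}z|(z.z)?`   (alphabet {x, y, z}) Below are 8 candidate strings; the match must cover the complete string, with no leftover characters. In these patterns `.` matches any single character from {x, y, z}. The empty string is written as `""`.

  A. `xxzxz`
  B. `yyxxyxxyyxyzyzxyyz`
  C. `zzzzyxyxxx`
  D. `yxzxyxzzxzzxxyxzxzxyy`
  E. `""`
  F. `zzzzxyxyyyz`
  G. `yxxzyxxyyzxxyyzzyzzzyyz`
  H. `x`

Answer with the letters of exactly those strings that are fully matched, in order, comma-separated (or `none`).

B, E

A → no match
B → match
C → no match
D → no match
E → match
F → no match
G → no match
H → no match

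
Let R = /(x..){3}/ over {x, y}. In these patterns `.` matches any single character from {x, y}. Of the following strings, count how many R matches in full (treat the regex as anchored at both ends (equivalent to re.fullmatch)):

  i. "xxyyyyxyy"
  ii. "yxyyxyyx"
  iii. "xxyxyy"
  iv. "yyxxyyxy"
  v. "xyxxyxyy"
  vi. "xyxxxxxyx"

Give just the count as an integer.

i → no match
ii → no match — must start with "x"
iii → no match
iv → no match — must start with "x"
v → no match
vi → match
Total matched: 1

1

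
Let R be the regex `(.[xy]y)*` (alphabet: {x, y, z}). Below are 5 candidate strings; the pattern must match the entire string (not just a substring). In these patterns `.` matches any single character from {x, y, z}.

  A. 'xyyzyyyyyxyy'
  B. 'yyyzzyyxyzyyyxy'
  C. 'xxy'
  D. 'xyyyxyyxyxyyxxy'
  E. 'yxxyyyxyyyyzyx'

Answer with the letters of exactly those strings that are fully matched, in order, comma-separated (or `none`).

A → match
B → no match
C → match
D → match
E → no match

A, C, D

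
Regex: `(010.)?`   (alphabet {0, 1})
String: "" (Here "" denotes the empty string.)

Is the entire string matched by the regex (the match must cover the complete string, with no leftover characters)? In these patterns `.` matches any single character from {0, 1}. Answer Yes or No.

Yes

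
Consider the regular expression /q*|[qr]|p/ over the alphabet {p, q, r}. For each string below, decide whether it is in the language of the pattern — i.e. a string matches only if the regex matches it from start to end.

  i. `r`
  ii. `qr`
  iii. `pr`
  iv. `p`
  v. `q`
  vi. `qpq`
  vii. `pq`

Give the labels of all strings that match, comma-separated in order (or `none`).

i, iv, v

i → match
ii → no match
iii → no match
iv → match
v → match
vi → no match
vii → no match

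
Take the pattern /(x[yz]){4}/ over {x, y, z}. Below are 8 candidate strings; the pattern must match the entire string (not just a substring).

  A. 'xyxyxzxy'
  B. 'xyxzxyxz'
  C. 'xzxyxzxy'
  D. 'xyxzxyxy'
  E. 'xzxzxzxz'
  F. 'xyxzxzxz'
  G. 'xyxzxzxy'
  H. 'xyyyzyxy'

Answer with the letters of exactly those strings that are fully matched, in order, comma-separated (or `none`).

A → match
B → match
C → match
D → match
E → match
F → match
G → match
H → no match

A, B, C, D, E, F, G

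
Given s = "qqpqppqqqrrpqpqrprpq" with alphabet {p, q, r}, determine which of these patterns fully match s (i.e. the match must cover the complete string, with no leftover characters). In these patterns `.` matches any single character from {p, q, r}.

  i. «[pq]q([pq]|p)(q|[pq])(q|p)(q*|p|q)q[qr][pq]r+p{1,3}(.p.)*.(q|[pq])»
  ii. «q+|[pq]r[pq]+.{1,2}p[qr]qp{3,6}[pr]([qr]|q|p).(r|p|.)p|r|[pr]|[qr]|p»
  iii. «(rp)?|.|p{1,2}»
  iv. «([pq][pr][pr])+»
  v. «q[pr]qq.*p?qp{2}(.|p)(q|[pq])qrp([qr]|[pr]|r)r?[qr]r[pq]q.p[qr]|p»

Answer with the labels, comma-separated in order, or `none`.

i

i → match
ii → no match
iii → no match
iv → no match
v → no match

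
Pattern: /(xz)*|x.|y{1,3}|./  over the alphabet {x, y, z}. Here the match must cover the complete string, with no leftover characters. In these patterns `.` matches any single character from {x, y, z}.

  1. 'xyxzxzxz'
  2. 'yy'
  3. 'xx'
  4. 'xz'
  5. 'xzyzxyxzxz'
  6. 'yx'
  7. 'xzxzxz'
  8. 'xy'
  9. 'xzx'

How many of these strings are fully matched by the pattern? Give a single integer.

5

1 → no match
2 → match
3 → match
4 → match
5 → no match
6 → no match
7 → match
8 → match
9 → no match
Total matched: 5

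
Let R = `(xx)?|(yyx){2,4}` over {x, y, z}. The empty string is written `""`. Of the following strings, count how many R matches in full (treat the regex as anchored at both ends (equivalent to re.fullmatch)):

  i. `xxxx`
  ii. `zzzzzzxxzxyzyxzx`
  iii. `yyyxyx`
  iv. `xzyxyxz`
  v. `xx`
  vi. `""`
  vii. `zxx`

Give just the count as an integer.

2

i → no match
ii → no match
iii → no match
iv → no match
v → match
vi → match
vii → no match
Total matched: 2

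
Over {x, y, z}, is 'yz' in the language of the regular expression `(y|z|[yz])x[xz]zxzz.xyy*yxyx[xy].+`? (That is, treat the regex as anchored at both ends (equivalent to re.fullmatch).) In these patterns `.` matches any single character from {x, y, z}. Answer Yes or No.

No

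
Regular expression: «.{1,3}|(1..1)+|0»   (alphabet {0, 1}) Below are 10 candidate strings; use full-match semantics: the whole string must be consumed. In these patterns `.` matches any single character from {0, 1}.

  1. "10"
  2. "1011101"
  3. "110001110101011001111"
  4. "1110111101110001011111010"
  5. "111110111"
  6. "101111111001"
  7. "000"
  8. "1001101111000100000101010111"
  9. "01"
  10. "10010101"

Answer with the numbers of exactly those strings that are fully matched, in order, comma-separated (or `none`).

1, 6, 7, 9

1. "10" → match
2. "1011101" → no match
3 → no match
4 → no match
5. "111110111" → no match
6. "101111111001" → match
7. "000" → match
8 → no match
9. "01" → match
10. "10010101" → no match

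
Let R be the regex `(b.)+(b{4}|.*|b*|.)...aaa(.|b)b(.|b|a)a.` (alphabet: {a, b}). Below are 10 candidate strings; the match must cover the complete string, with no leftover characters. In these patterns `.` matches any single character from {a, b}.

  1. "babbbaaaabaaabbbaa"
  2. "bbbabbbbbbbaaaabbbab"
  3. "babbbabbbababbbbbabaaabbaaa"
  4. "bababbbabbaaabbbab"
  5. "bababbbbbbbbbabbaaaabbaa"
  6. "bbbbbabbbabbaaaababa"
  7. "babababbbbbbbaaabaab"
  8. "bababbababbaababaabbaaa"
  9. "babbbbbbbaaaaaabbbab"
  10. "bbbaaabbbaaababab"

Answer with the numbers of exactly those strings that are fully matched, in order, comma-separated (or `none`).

1, 2, 3, 4, 5, 9

1 → match
2 → match
3 → match
4 → match
5 → match
6 → no match
7 → no match
8 → no match
9 → match
10 → no match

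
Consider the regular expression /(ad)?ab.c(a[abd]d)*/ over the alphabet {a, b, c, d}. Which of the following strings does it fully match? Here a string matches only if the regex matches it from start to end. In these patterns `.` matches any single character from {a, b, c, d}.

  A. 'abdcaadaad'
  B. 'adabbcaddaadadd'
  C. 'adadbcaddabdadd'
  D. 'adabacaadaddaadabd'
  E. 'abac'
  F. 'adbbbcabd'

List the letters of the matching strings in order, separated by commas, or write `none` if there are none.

A, B, D, E

A → match
B → match
C → no match
D → match
E → match
F → no match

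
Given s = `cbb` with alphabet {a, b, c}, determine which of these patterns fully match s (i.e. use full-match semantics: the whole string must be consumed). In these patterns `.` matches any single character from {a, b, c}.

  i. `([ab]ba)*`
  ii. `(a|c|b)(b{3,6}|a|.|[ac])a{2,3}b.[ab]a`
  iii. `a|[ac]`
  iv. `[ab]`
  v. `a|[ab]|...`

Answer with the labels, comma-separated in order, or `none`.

i → no match
ii → no match — must end with `a`
iii → no match
iv → no match
v → match

v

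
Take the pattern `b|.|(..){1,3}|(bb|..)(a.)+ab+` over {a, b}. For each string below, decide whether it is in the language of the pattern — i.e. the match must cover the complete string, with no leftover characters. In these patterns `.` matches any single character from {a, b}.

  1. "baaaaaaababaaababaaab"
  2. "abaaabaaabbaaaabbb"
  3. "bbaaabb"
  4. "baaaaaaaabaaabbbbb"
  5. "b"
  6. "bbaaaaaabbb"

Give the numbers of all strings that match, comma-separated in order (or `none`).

1 → no match
2 → no match
3. "bbaaabb" → match
4 → match
5. "b" → match
6. "bbaaaaaabbb" → no match

3, 4, 5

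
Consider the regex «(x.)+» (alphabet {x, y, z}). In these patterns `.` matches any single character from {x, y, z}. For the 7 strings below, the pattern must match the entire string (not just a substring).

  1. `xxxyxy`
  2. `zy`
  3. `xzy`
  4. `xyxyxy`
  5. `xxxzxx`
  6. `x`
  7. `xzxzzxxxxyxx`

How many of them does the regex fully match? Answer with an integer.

3

1 → match
2 → no match — must start with `x`
3 → no match
4 → match
5 → match
6 → no match
7 → no match
Total matched: 3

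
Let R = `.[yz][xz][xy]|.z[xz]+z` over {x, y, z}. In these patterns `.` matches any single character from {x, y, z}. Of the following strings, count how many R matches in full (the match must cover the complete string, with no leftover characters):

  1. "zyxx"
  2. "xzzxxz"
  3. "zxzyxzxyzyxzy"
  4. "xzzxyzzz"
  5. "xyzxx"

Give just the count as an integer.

1 → match
2 → match
3 → no match
4 → no match
5 → no match
Total matched: 2

2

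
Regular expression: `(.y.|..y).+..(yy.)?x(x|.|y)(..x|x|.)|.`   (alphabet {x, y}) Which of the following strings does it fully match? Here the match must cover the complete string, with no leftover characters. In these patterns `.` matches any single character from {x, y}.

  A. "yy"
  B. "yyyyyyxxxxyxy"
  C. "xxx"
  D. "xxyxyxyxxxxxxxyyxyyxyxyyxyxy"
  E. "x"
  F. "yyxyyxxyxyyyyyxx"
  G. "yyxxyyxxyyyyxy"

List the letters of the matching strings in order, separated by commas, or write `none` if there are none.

E

A → no match
B → no match
C → no match
D → no match
E → match
F → no match
G → no match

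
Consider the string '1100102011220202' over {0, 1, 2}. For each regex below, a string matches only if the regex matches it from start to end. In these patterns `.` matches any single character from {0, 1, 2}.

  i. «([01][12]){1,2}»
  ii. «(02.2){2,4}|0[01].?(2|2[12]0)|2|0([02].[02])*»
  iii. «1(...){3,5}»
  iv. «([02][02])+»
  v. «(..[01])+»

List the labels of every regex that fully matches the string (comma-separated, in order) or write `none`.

iii

i → no match
ii → no match
iii → match
iv → no match
v → no match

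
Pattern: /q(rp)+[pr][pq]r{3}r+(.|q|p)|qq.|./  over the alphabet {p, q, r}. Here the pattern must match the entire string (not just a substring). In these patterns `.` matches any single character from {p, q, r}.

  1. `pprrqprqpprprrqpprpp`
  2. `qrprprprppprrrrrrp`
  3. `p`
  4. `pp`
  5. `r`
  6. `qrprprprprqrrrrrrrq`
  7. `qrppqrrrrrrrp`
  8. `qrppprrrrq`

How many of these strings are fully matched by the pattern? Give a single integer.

6

1 → no match
2 → match
3. `p` → match
4. `pp` → no match
5. `r` → match
6 → match
7 → match
8. `qrppprrrrq` → match
Total matched: 6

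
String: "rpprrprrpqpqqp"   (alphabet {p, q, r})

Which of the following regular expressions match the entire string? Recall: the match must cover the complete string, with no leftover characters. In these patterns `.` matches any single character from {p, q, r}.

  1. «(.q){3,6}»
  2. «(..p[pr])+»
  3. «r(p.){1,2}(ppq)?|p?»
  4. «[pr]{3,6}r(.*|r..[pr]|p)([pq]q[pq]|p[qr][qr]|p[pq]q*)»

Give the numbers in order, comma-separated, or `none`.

4

1 → no match — must end with "q"
2 → no match
3 → no match
4 → match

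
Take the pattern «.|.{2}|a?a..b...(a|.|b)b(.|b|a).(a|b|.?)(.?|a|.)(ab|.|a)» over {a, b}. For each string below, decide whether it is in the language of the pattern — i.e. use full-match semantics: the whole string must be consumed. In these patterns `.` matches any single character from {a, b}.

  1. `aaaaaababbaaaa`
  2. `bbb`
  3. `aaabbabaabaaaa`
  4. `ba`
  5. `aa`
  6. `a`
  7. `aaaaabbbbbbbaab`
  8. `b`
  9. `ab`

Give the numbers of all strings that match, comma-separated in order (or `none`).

1 → no match
2 → no match
3 → match
4 → match
5 → match
6 → match
7 → no match
8 → match
9 → match

3, 4, 5, 6, 8, 9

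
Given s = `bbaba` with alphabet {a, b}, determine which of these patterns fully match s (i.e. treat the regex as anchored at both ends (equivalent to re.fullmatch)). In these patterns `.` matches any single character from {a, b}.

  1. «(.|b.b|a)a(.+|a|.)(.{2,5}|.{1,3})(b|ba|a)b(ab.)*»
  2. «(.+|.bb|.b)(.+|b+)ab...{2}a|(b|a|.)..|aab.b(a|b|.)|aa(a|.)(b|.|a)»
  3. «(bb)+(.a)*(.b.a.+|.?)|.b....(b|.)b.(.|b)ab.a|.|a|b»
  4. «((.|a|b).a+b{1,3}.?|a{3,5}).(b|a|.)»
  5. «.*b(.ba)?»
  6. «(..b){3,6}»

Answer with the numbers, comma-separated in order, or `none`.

5

1 → no match
2 → no match
3 → no match
4 → no match
5 → match
6 → no match — must end with `b`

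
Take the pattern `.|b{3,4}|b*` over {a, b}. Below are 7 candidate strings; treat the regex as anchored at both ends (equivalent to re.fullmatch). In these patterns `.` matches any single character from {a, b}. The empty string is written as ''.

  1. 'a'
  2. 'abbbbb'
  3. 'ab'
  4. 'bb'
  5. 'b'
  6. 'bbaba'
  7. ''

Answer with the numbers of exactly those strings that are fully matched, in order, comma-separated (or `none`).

1, 4, 5, 7

1 → match
2 → no match
3 → no match
4 → match
5 → match
6 → no match
7 → match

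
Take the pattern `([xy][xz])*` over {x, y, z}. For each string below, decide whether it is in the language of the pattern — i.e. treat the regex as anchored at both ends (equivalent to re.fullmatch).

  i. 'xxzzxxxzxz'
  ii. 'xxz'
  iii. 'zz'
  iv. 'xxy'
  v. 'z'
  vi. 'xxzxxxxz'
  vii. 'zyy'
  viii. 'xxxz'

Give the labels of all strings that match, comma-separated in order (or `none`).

i → no match
ii → no match
iii → no match
iv → no match
v → no match
vi → no match
vii → no match
viii → match

viii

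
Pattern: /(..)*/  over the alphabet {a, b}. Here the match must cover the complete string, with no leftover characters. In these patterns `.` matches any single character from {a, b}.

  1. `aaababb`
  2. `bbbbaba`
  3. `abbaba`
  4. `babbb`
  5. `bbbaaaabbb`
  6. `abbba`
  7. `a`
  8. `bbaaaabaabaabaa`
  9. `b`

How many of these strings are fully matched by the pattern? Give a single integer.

2

1 → no match
2 → no match
3 → match
4 → no match
5 → match
6 → no match
7 → no match
8 → no match
9 → no match
Total matched: 2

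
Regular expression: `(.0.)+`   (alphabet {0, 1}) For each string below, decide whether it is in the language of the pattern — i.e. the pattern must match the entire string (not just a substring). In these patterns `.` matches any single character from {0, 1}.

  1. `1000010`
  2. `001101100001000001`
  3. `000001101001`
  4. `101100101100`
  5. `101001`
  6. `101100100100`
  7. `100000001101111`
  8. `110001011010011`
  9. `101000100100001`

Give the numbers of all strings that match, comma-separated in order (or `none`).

2, 3, 4, 5, 6, 9

1 → no match
2 → match
3 → match
4 → match
5 → match
6 → match
7 → no match
8 → no match
9 → match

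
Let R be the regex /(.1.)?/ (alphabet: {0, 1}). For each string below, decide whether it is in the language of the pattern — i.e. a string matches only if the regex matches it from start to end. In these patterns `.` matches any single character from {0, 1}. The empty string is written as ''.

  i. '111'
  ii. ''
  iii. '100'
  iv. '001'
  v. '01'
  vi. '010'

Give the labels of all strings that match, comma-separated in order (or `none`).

i, ii, vi

i. '111' → match
ii. '' → match
iii. '100' → no match
iv. '001' → no match
v. '01' → no match
vi. '010' → match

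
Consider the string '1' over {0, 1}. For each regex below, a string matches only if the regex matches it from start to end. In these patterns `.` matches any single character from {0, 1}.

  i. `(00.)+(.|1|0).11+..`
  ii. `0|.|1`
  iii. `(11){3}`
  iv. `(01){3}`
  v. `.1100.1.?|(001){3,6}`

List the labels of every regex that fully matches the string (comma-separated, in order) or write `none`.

ii

i → no match — must start with '00'
ii → match
iii → no match — must start with '11'
iv → no match — must start with '01'
v → no match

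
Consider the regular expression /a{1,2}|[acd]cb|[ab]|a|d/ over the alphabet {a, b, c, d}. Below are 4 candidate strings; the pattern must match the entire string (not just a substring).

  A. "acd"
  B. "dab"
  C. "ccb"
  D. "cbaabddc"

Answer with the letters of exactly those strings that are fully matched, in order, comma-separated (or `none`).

C

A → no match
B → no match
C → match
D → no match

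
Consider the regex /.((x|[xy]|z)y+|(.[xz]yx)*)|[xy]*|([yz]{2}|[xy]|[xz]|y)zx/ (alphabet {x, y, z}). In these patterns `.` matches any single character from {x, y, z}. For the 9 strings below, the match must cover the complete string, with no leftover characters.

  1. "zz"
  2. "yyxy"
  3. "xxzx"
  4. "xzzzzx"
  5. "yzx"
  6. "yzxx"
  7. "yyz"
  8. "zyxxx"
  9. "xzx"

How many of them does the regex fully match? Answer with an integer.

3

1 → no match
2 → match
3 → no match
4 → no match
5 → match
6 → no match
7 → no match
8 → no match
9 → match
Total matched: 3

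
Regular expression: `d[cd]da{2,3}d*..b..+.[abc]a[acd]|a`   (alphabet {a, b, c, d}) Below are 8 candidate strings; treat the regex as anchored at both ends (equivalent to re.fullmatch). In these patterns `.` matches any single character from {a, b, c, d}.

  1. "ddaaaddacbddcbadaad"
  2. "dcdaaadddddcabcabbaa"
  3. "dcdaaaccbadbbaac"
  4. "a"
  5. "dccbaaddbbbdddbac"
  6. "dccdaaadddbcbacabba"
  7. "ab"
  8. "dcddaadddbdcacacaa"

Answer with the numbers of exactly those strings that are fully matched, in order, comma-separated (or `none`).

1 → no match
2 → match
3 → match
4. "a" → match
5 → no match
6 → no match
7. "ab" → no match
8 → no match

2, 3, 4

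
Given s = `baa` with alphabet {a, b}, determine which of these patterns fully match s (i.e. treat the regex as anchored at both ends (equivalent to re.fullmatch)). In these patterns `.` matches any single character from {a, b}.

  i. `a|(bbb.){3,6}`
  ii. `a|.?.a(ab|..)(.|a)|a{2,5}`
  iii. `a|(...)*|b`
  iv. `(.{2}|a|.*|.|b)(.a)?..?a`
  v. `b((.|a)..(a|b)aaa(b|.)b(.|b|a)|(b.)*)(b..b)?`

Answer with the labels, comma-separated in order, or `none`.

iii, iv

i → no match
ii → no match
iii → match
iv → match
v → no match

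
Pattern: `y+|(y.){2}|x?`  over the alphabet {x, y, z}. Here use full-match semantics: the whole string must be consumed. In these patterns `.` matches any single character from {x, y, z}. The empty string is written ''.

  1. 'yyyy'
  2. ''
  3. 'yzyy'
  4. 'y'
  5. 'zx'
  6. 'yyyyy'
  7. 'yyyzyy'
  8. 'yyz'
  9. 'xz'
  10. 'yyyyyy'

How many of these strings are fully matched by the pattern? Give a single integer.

6

1 → match
2 → match
3 → match
4 → match
5 → no match
6 → match
7 → no match
8 → no match
9 → no match
10 → match
Total matched: 6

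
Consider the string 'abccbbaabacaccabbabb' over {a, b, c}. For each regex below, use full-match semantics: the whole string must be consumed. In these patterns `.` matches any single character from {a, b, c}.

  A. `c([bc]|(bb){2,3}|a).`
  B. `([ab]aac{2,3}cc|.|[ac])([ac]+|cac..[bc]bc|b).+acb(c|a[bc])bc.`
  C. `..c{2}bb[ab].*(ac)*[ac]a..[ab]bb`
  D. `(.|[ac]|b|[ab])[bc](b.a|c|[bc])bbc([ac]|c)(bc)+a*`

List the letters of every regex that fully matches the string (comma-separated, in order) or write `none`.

A → no match — must start with 'c'
B → no match
C → match
D → no match

C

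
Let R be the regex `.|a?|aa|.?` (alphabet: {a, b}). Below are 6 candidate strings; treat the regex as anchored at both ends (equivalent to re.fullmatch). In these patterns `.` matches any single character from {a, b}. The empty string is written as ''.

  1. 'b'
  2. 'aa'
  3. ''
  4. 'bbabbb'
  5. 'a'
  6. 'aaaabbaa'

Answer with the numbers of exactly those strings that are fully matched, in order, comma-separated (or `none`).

1, 2, 3, 5

1 → match
2 → match
3 → match
4 → no match
5 → match
6 → no match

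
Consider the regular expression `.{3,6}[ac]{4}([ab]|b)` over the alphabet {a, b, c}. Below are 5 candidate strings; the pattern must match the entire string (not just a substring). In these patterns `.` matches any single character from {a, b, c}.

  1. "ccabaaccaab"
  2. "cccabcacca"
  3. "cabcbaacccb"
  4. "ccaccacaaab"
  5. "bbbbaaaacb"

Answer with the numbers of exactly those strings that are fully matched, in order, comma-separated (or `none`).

1, 2, 3, 4, 5

1. "ccabaaccaab" → match
2. "cccabcacca" → match
3. "cabcbaacccb" → match
4. "ccaccacaaab" → match
5. "bbbbaaaacb" → match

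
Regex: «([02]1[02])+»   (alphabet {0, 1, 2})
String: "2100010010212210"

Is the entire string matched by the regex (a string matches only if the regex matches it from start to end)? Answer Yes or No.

No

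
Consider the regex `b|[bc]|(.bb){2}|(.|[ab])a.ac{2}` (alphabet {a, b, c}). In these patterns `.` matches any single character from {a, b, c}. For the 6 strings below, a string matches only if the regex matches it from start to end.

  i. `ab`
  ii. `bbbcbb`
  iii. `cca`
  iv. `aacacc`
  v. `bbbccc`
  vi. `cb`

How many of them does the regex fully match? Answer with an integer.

i. `ab` → no match
ii. `bbbcbb` → match
iii. `cca` → no match
iv. `aacacc` → match
v. `bbbccc` → no match
vi. `cb` → no match
Total matched: 2

2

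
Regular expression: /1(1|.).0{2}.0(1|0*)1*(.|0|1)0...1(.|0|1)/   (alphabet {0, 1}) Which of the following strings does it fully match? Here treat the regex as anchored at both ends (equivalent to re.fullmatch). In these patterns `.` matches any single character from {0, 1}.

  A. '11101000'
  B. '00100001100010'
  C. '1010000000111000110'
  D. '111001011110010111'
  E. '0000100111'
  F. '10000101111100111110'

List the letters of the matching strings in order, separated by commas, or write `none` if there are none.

C, D

A → no match
B → no match — must start with '1'
C → match
D → match
E → no match — must start with '1'
F → no match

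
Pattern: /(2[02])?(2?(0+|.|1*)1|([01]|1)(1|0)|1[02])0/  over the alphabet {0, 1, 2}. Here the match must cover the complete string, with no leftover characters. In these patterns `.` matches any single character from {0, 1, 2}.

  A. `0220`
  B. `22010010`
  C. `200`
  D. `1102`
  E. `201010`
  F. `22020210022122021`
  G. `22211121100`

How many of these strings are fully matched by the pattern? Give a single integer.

A → no match
B → no match
C → no match
D → no match — must end with `0`
E → no match
F → no match — must end with `0`
G → no match
Total matched: 0

0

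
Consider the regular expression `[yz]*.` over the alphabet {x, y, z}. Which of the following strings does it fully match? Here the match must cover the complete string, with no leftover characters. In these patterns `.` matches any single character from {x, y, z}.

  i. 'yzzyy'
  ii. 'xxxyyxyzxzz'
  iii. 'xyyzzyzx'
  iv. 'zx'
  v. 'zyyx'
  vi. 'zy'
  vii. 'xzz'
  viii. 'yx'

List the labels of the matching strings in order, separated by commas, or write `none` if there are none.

i → match
ii → no match
iii → no match
iv → match
v → match
vi → match
vii → no match
viii → match

i, iv, v, vi, viii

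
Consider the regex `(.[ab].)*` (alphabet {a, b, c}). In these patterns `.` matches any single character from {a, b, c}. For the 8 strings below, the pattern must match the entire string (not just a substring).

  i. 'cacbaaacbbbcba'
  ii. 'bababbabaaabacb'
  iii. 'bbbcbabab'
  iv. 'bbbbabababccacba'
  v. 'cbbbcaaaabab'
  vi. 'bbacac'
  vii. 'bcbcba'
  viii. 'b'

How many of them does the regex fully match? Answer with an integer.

i → no match
ii → no match
iii → match
iv → no match
v → no match
vi → match
vii → no match
viii → no match
Total matched: 2

2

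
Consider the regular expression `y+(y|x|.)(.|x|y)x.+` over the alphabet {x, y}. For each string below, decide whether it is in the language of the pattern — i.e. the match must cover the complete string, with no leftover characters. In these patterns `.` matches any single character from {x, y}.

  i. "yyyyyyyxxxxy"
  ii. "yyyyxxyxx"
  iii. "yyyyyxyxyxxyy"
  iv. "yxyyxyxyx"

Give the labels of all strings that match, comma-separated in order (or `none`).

i → match
ii → match
iii → match
iv → no match

i, ii, iii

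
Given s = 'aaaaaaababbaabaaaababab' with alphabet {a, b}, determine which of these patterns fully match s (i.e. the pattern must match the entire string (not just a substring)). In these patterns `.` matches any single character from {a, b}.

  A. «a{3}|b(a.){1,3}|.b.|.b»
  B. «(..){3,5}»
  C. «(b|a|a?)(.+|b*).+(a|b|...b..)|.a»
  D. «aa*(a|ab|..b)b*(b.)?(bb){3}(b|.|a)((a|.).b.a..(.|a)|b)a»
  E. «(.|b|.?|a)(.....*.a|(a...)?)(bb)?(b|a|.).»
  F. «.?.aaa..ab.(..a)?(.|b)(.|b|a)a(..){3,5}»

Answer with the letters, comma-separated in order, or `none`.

A → no match
B → no match
C → match
D → no match — must end with 'a'
E → no match
F → match

C, F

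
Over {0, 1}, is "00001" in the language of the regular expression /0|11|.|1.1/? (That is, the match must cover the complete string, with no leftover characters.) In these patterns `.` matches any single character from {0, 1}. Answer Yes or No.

No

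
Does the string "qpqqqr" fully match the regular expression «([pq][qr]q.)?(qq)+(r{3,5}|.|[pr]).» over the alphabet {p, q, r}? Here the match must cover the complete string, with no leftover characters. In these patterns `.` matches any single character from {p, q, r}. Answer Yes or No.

No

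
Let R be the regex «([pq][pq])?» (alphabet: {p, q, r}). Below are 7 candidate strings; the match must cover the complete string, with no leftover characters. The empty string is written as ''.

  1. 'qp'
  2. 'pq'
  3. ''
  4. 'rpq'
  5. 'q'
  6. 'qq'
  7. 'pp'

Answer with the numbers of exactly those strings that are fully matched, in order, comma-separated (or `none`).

1. 'qp' → match
2. 'pq' → match
3. '' → match
4. 'rpq' → no match
5. 'q' → no match
6. 'qq' → match
7. 'pp' → match

1, 2, 3, 6, 7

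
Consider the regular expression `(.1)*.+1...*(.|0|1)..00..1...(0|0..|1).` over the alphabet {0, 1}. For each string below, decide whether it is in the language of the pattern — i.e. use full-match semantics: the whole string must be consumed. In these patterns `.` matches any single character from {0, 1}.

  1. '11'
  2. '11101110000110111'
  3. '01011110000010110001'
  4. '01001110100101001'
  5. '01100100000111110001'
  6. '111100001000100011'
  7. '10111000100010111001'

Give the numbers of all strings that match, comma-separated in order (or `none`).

1 → no match
2 → match
3 → match
4 → no match
5 → match
6 → no match
7 → match

2, 3, 5, 7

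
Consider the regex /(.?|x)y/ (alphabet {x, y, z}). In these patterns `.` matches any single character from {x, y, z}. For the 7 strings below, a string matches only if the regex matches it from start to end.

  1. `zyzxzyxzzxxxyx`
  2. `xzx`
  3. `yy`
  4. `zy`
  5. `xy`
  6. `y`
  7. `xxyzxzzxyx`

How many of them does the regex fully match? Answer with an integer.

1 → no match — must end with `y`
2 → no match — must end with `y`
3 → match
4 → match
5 → match
6 → match
7 → no match — must end with `y`
Total matched: 4

4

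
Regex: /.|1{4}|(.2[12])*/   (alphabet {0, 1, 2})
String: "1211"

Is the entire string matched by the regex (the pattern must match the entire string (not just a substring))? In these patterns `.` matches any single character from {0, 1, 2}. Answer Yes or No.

No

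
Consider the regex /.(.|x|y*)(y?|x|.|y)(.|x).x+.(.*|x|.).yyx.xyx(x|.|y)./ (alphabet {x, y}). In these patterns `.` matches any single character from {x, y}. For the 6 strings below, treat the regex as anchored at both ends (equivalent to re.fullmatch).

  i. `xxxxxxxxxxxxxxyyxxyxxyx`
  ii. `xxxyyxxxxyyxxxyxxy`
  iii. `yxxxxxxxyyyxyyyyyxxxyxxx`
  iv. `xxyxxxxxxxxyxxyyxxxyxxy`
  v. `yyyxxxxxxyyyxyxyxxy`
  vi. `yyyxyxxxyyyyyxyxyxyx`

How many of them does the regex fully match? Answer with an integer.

i → no match
ii → match
iii → match
iv → match
v → match
vi → match
Total matched: 5

5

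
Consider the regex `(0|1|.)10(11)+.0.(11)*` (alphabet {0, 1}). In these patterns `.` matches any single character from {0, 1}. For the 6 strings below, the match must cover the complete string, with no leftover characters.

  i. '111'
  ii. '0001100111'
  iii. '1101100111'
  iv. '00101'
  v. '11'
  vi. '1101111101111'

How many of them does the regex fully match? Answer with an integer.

1

i → no match
ii → no match
iii → match
iv → no match
v → no match
vi → no match
Total matched: 1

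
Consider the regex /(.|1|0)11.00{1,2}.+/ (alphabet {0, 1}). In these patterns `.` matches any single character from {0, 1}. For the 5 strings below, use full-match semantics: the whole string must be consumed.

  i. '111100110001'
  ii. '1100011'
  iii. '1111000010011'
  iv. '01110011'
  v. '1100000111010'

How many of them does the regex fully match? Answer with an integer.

3

i → match
ii → no match
iii → match
iv → match
v → no match
Total matched: 3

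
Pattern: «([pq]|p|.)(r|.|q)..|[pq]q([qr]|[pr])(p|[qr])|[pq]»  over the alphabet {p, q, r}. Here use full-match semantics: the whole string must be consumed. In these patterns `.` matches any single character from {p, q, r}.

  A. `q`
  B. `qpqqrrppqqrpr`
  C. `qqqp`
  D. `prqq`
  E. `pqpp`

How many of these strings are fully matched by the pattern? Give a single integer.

4

A → match
B → no match
C → match
D → match
E → match
Total matched: 4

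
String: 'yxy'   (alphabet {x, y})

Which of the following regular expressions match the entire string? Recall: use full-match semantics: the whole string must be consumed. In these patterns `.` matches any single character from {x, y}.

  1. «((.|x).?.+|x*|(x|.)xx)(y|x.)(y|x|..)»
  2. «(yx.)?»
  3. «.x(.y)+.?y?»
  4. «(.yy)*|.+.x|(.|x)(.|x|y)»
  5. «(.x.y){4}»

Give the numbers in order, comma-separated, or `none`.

1, 2

1 → match
2 → match
3 → no match
4 → no match
5 → no match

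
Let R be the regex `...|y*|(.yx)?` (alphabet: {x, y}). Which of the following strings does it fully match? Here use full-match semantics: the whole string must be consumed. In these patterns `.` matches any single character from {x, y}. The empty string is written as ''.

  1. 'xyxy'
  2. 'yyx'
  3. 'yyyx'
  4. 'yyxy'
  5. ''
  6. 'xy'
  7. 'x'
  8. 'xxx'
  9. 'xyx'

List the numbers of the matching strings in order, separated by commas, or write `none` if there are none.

2, 5, 8, 9

1 → no match
2 → match
3 → no match
4 → no match
5 → match
6 → no match
7 → no match
8 → match
9 → match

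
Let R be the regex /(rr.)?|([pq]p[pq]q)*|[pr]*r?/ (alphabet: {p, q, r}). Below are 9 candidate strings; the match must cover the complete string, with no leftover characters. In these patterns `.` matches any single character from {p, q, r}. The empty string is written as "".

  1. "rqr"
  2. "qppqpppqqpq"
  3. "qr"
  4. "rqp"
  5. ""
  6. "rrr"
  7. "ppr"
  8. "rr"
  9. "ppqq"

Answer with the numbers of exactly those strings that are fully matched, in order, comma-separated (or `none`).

1 → no match
2 → no match
3 → no match
4 → no match
5 → match
6 → match
7 → match
8 → match
9 → match

5, 6, 7, 8, 9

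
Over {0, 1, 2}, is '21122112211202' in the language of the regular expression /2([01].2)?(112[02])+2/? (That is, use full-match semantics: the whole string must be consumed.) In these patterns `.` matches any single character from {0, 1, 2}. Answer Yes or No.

Yes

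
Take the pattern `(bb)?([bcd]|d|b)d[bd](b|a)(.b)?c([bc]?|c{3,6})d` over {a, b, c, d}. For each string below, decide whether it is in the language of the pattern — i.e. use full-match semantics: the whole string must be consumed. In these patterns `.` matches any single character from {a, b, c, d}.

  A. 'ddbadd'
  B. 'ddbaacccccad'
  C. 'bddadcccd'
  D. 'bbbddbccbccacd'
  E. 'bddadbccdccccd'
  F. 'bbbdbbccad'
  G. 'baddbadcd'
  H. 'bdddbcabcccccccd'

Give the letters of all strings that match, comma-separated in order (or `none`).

none

A → no match
B → no match
C → no match
D → no match
E → no match
F → no match
G → no match
H → no match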